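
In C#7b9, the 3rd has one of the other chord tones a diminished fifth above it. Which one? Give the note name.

B

The chord tones of C#7b9 (C# dominant seventh flat nine) are C#–E#–G#–B–D.
The 3rd is E#. A diminished fifth above E# is B.
B is the chord's 7th.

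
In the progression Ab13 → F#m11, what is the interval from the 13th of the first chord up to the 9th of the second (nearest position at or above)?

A2

Ab13 has F as its 13th, and F#m11 has G# as its 9th.
From F to G#: 3 semitones over a second = augmented.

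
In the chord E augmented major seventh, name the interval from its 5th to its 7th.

minor third

The chord tones of Emaj7#5 are E G♯ B♯ D♯.
5th = B♯; 7th = D♯.
3 letter names make it a third; at 3 semitones (a half step narrower than major) the quality is minor.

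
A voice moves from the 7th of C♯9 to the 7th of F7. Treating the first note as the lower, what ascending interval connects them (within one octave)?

diminished fourth

C♯9 has B as its 7th, and F7 has E♭ as its 7th.
4 letter names make it a fourth; at 4 semitones (a half step narrower than perfect) the quality is diminished.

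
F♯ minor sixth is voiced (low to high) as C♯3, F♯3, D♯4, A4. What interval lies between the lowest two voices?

Those voices are C♯3 and F♯3.
C♯ up to F♯ spans 4 letter names and 5 semitones — a perfect fourth.

perfect fourth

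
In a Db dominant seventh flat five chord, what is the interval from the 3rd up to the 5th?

Db7b5 (Db dominant seventh flat five): Db-F-Abb-Cb.
The 3rd is F and the 5th is Abb.
From F to Abb: 2 semitones over a third = diminished.

diminished third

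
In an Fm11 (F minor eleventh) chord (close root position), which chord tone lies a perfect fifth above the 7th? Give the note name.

Bb

Fm11: F A♭ C E♭ G B♭.
The 7th is E♭. A perfect fifth above E♭ is B♭.
B♭ is the chord's 11th.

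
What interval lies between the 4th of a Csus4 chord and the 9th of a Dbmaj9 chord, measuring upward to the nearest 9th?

m7

The 4th of Csus4 is F; the 9th of Dbmaj9 is Eb.
7 letter names make it a seventh; at 10 semitones (a half step narrower than major) the quality is minor.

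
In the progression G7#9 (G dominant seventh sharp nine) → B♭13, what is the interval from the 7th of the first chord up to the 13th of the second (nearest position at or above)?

The 7th of G7#9 (G dominant seventh sharp nine) is F; the 13th of B♭13 is G.
From F to G is 2 semitones, exactly the major second.

major second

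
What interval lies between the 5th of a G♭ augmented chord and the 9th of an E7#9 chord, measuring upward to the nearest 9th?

A3

The 5th of G♭ augmented is D; the 9th of E7#9 is F𝄪.
From D to F𝄪: 5 semitones over a third = augmented.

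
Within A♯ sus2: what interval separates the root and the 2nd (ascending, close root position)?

M2

Spelling the chord: A♯ B♯ E♯.
So we need the interval from A♯ up to B♯.
Counting 2 letters and 2 half steps from A♯ gives a major second.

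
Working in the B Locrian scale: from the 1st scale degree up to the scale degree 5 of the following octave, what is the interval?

The scale runs B C D E F G A.
That puts B below F.
From B to F: 18 semitones over a twelfth = diminished.

diminished 12th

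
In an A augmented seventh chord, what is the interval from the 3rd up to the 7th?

The chord tones of A+7 are A, C♯, E♯, G.
So we need the interval from C♯ up to G.
From C♯ to G: 6 semitones over a fifth = diminished.

d5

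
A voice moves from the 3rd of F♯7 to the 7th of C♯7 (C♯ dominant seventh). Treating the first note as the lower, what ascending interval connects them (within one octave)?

minor second

F♯7 has A♯ as its 3rd, and C♯7 (C♯ dominant seventh) has B as its 7th.
From A♯ to B: 1 semitone over a second = minor.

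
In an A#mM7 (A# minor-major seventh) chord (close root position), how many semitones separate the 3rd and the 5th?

4

A#mM7 is spelled A#–C#–E#–G##.
C# to E# is a major third: 4 semitones.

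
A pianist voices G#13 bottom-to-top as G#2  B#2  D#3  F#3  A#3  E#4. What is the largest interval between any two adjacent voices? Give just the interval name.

Adjacent intervals: G#2→B#2 = major third; B#2→D#3 = minor third; D#3→F#3 = minor third; F#3→A#3 = major third; A#3→E#4 = perfect fifth.
The largest is A#3 to E#4, a perfect fifth (7 semitones).

perfect 5th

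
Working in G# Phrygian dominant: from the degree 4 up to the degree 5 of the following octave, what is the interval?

major ninth

G# phrygian dominant: G# A B# C# D# E F#.
Degree 4 = C#; 5th degree (up an octave) = D#.
Counting 9 letters and 14 half steps from C# gives a major ninth.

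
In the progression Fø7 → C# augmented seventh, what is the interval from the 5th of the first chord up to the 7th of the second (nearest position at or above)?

A7

Fø7 has Cb as its 5th, and C# augmented seventh has B as its 7th.
7 letter names make it a seventh; at 12 semitones (a half step wider than major) the quality is augmented.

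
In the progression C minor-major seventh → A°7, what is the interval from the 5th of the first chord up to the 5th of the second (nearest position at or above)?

m6

The 5th of C minor-major seventh is G; the 5th of A°7 is E♭.
From G to E♭: 8 semitones over a sixth = minor.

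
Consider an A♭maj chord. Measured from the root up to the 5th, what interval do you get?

perfect fifth

The chord tones of A♭maj are A♭-C-E♭.
So we need the interval from A♭ up to E♭.
From A♭ to E♭ is 7 semitones, exactly the perfect fifth.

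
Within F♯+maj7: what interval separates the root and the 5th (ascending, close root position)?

F♯maj7#5 (F♯ augmented major seventh): F♯–A♯–C𝄪–E♯.
The root is F♯ and the 5th is C𝄪.
5 letter names make it a fifth; at 8 semitones (a half step wider than perfect) the quality is augmented.

augmented fifth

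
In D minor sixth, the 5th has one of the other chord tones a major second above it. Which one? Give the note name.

B

Dmin6 (D minor sixth) is spelled D, F, A, B.
The 5th is A. A major second above A is B.
B is the chord's 6th.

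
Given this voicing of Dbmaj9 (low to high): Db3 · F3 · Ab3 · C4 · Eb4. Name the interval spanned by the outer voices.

major ninth

The outer voices are Db3 and Eb4.
Counting 9 letters and 14 half steps from Db gives a major ninth.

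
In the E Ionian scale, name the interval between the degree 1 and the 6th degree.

major sixth

Spelling the E Ionian scale: E F# G# A B C# D#.
The degree 1 is E and the 6th degree is C#.
From E to C# is 9 semitones, exactly the major sixth.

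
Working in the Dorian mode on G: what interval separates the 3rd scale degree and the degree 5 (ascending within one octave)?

The scale runs G A Bb C D E F.
That puts Bb below D.
Bb up to D spans 3 letter names and 4 semitones — a major third.

major third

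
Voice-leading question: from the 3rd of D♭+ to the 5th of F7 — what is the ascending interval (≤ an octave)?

The 3rd of D♭+ is F; the 5th of F7 is C.
Counting 5 letters and 7 half steps from F gives a perfect fifth.

perfect 5th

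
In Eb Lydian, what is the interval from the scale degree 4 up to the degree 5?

Eb lydian: Eb F G A Bb C D.
That puts A below Bb.
2 letter names make it a second; at 1 semitone (a half step narrower than major) the quality is minor.

m2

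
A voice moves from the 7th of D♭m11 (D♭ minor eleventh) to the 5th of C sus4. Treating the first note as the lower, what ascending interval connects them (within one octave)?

D♭m11 (D♭ minor eleventh) has C♭ as its 7th, and C sus4 has G as its 5th.
From C♭ to G: 8 semitones over a fifth = augmented.

augmented fifth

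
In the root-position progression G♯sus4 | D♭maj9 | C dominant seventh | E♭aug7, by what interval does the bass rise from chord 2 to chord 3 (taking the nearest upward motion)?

M7

The roots are D♭ and C.
D♭ up to C spans 7 letter names and 11 semitones — a major seventh.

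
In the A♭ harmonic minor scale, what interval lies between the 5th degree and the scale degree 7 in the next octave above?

major tenth

Spelling the A♭ harmonic minor scale: A♭ B♭ C♭ D♭ E♭ F♭ G.
So we need the interval from E♭ up to G.
Counting 10 letters and 16 half steps from E♭ gives a major tenth.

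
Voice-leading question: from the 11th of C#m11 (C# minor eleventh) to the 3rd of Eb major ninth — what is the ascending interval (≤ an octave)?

minor second

C#m11 (C# minor eleventh) has F# as its 11th, and Eb major ninth has G as its 3rd.
From F# to G: 1 semitone over a second = minor.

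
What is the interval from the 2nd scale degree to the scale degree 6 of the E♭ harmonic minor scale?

diminished fifth

The scale runs E♭ F G♭ A♭ B♭ C♭ D.
So we need the interval from F up to C♭.
F up to C♭ is 6 semitones, a half step narrower than a perfect fifth, so the interval is diminished.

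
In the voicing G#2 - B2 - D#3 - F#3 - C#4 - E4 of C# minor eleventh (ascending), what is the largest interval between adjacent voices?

perfect fifth

Adjacent intervals: G#2→B2 = minor third; B2→D#3 = major third; D#3→F#3 = minor third; F#3→C#4 = perfect fifth; C#4→E4 = minor third.
The largest is F#3 to C#4, a perfect fifth (7 semitones).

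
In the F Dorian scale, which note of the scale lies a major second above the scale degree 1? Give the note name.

The scale is F G Ab Bb C D Eb.
The scale degree 1 is F; a major second above that is G — scale degree 2.

G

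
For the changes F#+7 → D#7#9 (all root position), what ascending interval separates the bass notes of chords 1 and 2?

major sixth

The roots are F# and D#.
F# up to D# spans 6 letter names and 9 semitones — a major sixth.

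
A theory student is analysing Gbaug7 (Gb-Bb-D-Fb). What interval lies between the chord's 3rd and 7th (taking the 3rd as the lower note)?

So we need the interval from Bb up to Fb.
Bb up to Fb is 6 semitones, a half step narrower than a perfect fifth, so the interval is diminished.

diminished 5th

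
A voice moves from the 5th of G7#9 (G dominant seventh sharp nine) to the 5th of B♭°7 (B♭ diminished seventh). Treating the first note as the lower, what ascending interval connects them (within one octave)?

diminished 3rd

The 5th of G7#9 (G dominant seventh sharp nine) is D; the 5th of B♭°7 (B♭ diminished seventh) is F♭.
From D to F♭: 2 semitones over a third = diminished.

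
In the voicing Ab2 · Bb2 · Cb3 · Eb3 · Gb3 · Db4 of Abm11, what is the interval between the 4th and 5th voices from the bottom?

Those voices are Eb3 and Gb3.
3 letter names make it a third; at 3 semitones (a half step narrower than major) the quality is minor.

minor 3rd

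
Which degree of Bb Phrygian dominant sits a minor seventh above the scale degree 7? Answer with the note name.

Gb

The scale is Bb Cb D Eb F Gb Ab.
The scale degree 7 is Ab; a minor seventh above that is Gb — scale degree 6.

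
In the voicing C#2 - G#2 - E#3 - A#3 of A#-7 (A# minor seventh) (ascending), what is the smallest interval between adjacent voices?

Adjacent intervals: C#2→G#2 = perfect fifth; G#2→E#3 = major sixth; E#3→A#3 = perfect fourth.
The smallest is E#3 to A#3, a perfect fourth (5 semitones).

P4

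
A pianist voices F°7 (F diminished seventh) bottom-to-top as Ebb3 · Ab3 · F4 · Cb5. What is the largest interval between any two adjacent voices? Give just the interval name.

major sixth

Adjacent intervals: Ebb3→Ab3 = augmented fourth; Ab3→F4 = major sixth; F4→Cb5 = diminished fifth.
The largest is Ab3 to F4, a major sixth (9 semitones).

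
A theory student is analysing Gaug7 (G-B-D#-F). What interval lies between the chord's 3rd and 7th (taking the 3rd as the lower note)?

diminished 5th

3rd = B; 7th = F.
B up to F is 6 semitones, a half step narrower than a perfect fifth, so the interval is diminished.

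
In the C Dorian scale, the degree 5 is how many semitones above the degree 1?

The scale is C D E♭ F G A B♭.
C up to G is a perfect fifth — 7 semitones.

7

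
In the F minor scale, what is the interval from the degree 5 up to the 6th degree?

Spelling the F minor scale: F G Ab Bb C Db Eb.
The degree 5 is C and the degree 6 is Db.
C up to Db is 1 semitone, a half step narrower than a major second, so the interval is minor.

m2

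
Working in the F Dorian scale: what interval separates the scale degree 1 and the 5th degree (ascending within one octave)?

perfect fifth

Spelling the F Dorian scale: F G A♭ B♭ C D E♭.
Scale degree 1 = F; scale degree 5 = C.
F up to C spans 5 letter names and 7 semitones — a perfect fifth.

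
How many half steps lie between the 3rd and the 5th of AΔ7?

3

Spelling the chord: A-C♯-E-G♯.
C♯ to E is a minor third: 3 semitones.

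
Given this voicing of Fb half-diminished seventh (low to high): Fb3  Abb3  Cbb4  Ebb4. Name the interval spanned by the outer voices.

The outer voices are Fb3 and Ebb4.
7 letter names make it a seventh; at 10 semitones (a half step narrower than major) the quality is minor.

m7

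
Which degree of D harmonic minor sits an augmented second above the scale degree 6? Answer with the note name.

C#

The scale is D E F G A B♭ C♯.
The scale degree 6 is B♭; an augmented second above that is C♯ — scale degree 7.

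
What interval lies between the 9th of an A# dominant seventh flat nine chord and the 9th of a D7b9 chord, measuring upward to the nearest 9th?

diminished 4th

A# dominant seventh flat nine has B as its 9th, and D7b9 has Eb as its 9th.
From B to Eb: 4 semitones over a fourth = diminished.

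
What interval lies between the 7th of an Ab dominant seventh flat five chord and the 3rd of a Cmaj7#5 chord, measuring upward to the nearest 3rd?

Ab dominant seventh flat five has Gb as its 7th, and Cmaj7#5 has E as its 3rd.
6 letter names make it a sixth; at 10 semitones (a half step wider than major) the quality is augmented.

augmented sixth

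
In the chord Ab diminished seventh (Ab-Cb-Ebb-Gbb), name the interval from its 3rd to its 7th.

The 3rd is Cb and the 7th is Gbb.
From Cb to Gbb: 6 semitones over a fifth = diminished.

diminished fifth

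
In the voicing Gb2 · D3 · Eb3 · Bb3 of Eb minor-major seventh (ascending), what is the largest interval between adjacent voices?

Adjacent intervals: Gb2→D3 = augmented fifth; D3→Eb3 = minor second; Eb3→Bb3 = perfect fifth.
The largest is Gb2 to D3, an augmented fifth (8 semitones).

augmented fifth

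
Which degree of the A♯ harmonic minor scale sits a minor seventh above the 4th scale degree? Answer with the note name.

The scale is A♯ B♯ C♯ D♯ E♯ F♯ G𝄪.
The 4th scale degree is D♯; a minor seventh above that is C♯ — scale degree 3.

C#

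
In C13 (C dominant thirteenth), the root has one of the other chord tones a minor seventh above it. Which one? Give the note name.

C13 (C dominant thirteenth): C-E-G-Bb-D-A.
The root is C. A minor seventh above C is Bb.
Bb is the chord's 7th.

Bb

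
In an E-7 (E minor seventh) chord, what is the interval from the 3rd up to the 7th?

perfect fifth

The chord tones of Em7 are E, G, B, D.
So we need the interval from G up to D.
Counting 5 letters and 7 half steps from G gives a perfect fifth.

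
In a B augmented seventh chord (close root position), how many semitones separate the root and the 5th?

The chord tones of B augmented seventh are B-D#-F##-A.
B to F## is an augmented fifth: 8 semitones.

8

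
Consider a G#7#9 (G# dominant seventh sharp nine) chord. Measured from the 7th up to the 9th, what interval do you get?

G#7#9 (G# dominant seventh sharp nine): G#–B#–D#–F#–A##.
7th = F#; 9th = A##.
F# up to A## is 5 semitones, a half step wider than a major third, so the interval is augmented.

augmented third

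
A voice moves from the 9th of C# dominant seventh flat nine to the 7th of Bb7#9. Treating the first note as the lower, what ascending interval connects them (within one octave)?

The 9th of C# dominant seventh flat nine is D; the 7th of Bb7#9 is Ab.
D up to Ab is 6 semitones, a half step narrower than a perfect fifth, so the interval is diminished.

diminished fifth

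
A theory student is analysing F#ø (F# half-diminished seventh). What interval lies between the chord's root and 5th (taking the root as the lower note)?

F#ø7 is spelled F#–A–C–E.
Root = F#; 5th = C.
From F# to C: 6 semitones over a fifth = diminished.

diminished 5th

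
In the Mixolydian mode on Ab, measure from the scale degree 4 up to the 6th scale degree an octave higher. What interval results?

major tenth

The scale runs Ab Bb C Db Eb F Gb.
So we need the interval from Db up to F.
Counting 10 letters and 16 half steps from Db gives a major tenth.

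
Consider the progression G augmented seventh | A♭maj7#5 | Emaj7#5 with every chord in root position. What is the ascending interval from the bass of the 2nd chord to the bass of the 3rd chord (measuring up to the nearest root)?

augmented fifth

The roots are A♭ and E.
From A♭ to E: 8 semitones over a fifth = augmented.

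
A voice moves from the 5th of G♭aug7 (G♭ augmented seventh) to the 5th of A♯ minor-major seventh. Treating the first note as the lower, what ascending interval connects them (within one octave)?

G♭aug7 (G♭ augmented seventh) has D as its 5th, and A♯ minor-major seventh has E♯ as its 5th.
2 letter names make it a second; at 3 semitones (a half step wider than major) the quality is augmented.

augmented second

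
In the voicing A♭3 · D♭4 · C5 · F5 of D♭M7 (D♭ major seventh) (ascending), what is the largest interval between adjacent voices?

Adjacent intervals: A♭3→D♭4 = perfect fourth; D♭4→C5 = major seventh; C5→F5 = perfect fourth.
The largest is D♭4 to C5, a major seventh (11 semitones).

major 7th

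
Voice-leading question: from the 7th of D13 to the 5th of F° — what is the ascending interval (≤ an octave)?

The 7th of D13 is C; the 5th of F° is C♭.
C up to C♭ is 11 semitones, a half step narrower than a perfect octave, so the interval is diminished.

diminished octave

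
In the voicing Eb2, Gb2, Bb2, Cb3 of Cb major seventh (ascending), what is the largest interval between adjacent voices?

Adjacent intervals: Eb2→Gb2 = minor third; Gb2→Bb2 = major third; Bb2→Cb3 = minor second.
The largest is Gb2 to Bb2, a major third (4 semitones).

major third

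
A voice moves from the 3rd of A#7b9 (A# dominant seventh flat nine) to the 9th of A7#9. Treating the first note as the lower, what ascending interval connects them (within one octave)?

The 3rd of A#7b9 (A# dominant seventh flat nine) is C##; the 9th of A7#9 is B#.
From C## to B#: 10 semitones over a seventh = minor.

m7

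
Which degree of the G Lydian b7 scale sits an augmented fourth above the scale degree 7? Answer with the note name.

B

The scale is G A B C# D E F.
The scale degree 7 is F; an augmented fourth above that is B — scale degree 3.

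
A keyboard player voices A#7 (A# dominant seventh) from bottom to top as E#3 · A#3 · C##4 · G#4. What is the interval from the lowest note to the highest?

m10

The outer voices are E#3 and G#4.
10 letter names make it a tenth; at 15 semitones (a half step narrower than major) the quality is minor.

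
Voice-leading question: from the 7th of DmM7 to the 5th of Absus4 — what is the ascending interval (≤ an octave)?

DmM7 has C# as its 7th, and Absus4 has Eb as its 5th.
3 letter names make it a third; at 2 semitones (a whole step narrower than major) the quality is diminished.

diminished 3rd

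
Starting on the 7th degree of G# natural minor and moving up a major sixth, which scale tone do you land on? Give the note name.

D#

The scale is G# A# B C# D# E F#.
The 7th degree is F#; a major sixth above that is D# — scale degree 5.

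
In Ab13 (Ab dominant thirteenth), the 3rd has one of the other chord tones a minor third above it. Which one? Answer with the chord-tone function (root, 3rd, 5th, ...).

The chord tones of Ab13 are Ab C Eb Gb Bb F.
The 3rd is C. A minor third above C is Eb.
Eb is the chord's 5th.

5th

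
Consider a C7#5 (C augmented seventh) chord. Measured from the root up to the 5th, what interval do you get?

Spelling the chord: C-E-G#-Bb.
So we need the interval from C up to G#.
From C to G#: 8 semitones over a fifth = augmented.

augmented fifth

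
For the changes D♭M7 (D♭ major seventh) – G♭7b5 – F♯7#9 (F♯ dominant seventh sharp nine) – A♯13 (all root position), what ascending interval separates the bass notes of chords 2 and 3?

A7

The roots are G♭ and F♯.
From G♭ to F♯: 12 semitones over a seventh = augmented.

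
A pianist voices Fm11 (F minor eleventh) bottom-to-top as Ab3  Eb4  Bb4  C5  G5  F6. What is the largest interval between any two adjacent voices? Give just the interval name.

minor seventh

Adjacent intervals: Ab3→Eb4 = perfect fifth; Eb4→Bb4 = perfect fifth; Bb4→C5 = major second; C5→G5 = perfect fifth; G5→F6 = minor seventh.
The largest is G5 to F6, a minor seventh (10 semitones).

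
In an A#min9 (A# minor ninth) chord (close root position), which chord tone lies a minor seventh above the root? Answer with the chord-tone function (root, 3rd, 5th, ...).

7th

The chord tones of A#min9 are A#-C#-E#-G#-B#.
The root is A#. A minor seventh above A# is G#.
G# is the chord's 7th.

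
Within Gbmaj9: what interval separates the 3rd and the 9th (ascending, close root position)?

Gbmaj9 (Gb major ninth): Gb-Bb-Db-F-Ab.
That puts Bb below Ab.
Bb up to Ab is 10 semitones, a half step narrower than a major seventh, so the interval is minor.

minor seventh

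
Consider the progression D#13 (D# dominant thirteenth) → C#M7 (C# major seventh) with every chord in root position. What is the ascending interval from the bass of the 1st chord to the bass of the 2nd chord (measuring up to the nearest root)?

The roots are D# and C#.
From D# to C#: 10 semitones over a seventh = minor.

minor 7th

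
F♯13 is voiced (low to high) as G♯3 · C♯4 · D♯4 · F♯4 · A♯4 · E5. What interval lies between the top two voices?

Those voices are A♯4 and E5.
5 letter names make it a fifth; at 6 semitones (a half step narrower than perfect) the quality is diminished.

diminished fifth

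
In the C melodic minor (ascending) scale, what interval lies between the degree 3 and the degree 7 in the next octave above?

augmented twelfth

C melodic minor: C D Eb F G A B.
So we need the interval from Eb up to B.
From Eb to B: 20 semitones over a twelfth = augmented.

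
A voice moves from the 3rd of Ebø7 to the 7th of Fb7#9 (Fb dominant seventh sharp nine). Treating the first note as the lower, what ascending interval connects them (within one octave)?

minor sixth

The 3rd of Ebø7 is Gb; the 7th of Fb7#9 (Fb dominant seventh sharp nine) is Ebb.
Gb up to Ebb is 8 semitones, a half step narrower than a major sixth, so the interval is minor.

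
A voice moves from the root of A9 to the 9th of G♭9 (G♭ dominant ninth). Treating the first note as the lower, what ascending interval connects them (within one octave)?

The root of A9 is A; the 9th of G♭9 (G♭ dominant ninth) is A♭.
8 letter names make it an octave; at 11 semitones (a half step narrower than perfect) the quality is diminished.

diminished octave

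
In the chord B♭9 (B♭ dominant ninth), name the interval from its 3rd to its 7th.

diminished fifth

B♭ dominant ninth: B♭, D, F, A♭, C.
The 3rd is D and the 7th is A♭.
D up to A♭ is 6 semitones, a half step narrower than a perfect fifth, so the interval is diminished.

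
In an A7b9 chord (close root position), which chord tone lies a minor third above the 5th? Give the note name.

G

A dominant seventh flat nine is spelled A-C♯-E-G-B♭.
The 5th is E. A minor third above E is G.
G is the chord's 7th.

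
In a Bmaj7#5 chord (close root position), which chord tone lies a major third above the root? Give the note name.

B augmented major seventh is spelled B-D#-F##-A#.
The root is B. A major third above B is D#.
D# is the chord's 3rd.

D#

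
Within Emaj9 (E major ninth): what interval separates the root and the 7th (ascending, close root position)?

major 7th

Spelling the chord: E G♯ B D♯ F♯.
So we need the interval from E up to D♯.
From E to D♯ is 11 semitones, exactly the major seventh.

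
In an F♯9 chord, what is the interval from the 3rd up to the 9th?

m7

F♯9 is spelled F♯ A♯ C♯ E G♯.
3rd = A♯; 9th = G♯.
7 letter names make it a seventh; at 10 semitones (a half step narrower than major) the quality is minor.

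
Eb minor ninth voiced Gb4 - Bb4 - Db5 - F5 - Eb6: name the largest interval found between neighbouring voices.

Adjacent intervals: Gb4→Bb4 = major third; Bb4→Db5 = minor third; Db5→F5 = major third; F5→Eb6 = minor seventh.
The largest is F5 to Eb6, a minor seventh (10 semitones).

minor 7th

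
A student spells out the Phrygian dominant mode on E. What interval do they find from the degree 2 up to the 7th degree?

E phrygian dominant: E F G# A B C D.
So we need the interval from F up to D.
Counting 6 letters and 9 half steps from F gives a major sixth.

major sixth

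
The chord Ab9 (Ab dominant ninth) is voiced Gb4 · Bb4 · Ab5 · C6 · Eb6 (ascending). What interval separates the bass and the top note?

major thirteenth

The outer voices are Gb4 and Eb6.
Gb up to Eb spans 13 letter names and 21 semitones — a major thirteenth.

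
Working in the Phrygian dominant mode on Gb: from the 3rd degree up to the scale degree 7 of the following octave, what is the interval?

Gb phrygian dominant: Gb Abb Bb Cb Db Ebb Fb.
3rd degree = Bb; 7th degree (up an octave) = Fb.
Bb up to Fb is 18 semitones, a half step narrower than a perfect twelfth, so the interval is diminished.

diminished twelfth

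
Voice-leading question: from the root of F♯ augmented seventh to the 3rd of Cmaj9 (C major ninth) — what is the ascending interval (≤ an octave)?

The root of F♯ augmented seventh is F♯; the 3rd of Cmaj9 (C major ninth) is E.
7 letter names make it a seventh; at 10 semitones (a half step narrower than major) the quality is minor.

minor seventh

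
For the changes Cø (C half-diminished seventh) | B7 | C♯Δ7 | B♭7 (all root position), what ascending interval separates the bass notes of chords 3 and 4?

diminished seventh

The roots are C♯ and B♭.
7 letter names make it a seventh; at 9 semitones (a whole step narrower than major) the quality is diminished.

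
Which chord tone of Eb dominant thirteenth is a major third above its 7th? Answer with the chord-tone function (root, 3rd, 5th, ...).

9th

The chord tones of Eb dominant thirteenth are Eb-G-Bb-Db-F-C.
The 7th is Db. A major third above Db is F.
F is the chord's 9th.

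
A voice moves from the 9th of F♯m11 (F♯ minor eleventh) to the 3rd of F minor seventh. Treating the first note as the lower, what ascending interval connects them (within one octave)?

diminished second

F♯m11 (F♯ minor eleventh) has G♯ as its 9th, and F minor seventh has A♭ as its 3rd.
2 letter names make it a second; at 0 semitones (a whole step narrower than major) the quality is diminished.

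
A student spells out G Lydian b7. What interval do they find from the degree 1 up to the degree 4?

augmented fourth

G lydian dominant: G A B C# D E F.
That puts G below C#.
4 letter names make it a fourth; at 6 semitones (a half step wider than perfect) the quality is augmented.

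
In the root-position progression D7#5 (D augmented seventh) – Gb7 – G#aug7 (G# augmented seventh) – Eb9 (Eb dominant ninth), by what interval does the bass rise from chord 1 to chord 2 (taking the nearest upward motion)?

The roots are D and Gb.
4 letter names make it a fourth; at 4 semitones (a half step narrower than perfect) the quality is diminished.

diminished 4th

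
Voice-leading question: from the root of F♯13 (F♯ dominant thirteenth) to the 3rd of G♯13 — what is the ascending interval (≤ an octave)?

The root of F♯13 (F♯ dominant thirteenth) is F♯; the 3rd of G♯13 is B♯.
F♯ up to B♯ is 6 semitones, a half step wider than a perfect fourth, so the interval is augmented.

augmented fourth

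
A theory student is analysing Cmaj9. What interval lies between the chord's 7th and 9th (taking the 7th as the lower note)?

minor third

The chord tones of Cmaj9 are C–E–G–B–D.
That puts B below D.
From B to D: 3 semitones over a third = minor.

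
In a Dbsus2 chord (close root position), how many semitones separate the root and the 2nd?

2

Dbsus2 is spelled Db Eb Ab.
Db to Eb is a major second: 2 semitones.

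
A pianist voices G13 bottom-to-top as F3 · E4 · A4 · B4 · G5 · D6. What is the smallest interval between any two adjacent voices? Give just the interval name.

major second

Adjacent intervals: F3→E4 = major seventh; E4→A4 = perfect fourth; A4→B4 = major second; B4→G5 = minor sixth; G5→D6 = perfect fifth.
The smallest is A4 to B4, a major second (2 semitones).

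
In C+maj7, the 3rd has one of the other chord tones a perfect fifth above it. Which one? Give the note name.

C+maj7 is spelled C–E–G#–B.
The 3rd is E. A perfect fifth above E is B.
B is the chord's 7th.

B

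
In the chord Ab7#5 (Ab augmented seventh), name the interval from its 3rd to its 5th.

Spelling the chord: Ab, C, E, Gb.
The 3rd is C and the 5th is E.
C up to E spans 3 letter names and 4 semitones — a major third.

M3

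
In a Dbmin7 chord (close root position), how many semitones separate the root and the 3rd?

Dbmin7 is spelled Db, Fb, Ab, Cb.
Db to Fb is a minor third: 3 semitones.

3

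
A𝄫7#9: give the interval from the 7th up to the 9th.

augmented 3rd

A𝄫7#9 is spelled A𝄫 C♭ E𝄫 G𝄫 B♭.
So we need the interval from G𝄫 up to B♭.
From G𝄫 to B♭: 5 semitones over a third = augmented.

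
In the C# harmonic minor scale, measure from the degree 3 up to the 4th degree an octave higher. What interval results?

major 9th

The scale runs C# D# E F# G# A B#.
So we need the interval from E up to F#.
From E to F# is 14 semitones, exactly the major ninth.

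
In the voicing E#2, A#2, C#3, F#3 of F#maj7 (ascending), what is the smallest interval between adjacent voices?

minor third

Adjacent intervals: E#2→A#2 = perfect fourth; A#2→C#3 = minor third; C#3→F#3 = perfect fourth.
The smallest is A#2 to C#3, a minor third (3 semitones).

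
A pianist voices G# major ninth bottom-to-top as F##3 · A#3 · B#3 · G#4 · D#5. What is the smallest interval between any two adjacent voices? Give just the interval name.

major second

Adjacent intervals: F##3→A#3 = minor third; A#3→B#3 = major second; B#3→G#4 = minor sixth; G#4→D#5 = perfect fifth.
The smallest is A#3 to B#3, a major second (2 semitones).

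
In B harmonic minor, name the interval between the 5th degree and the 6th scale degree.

B harmonic minor: B C♯ D E F♯ G A♯.
So we need the interval from F♯ up to G.
F♯ up to G is 1 semitone, a half step narrower than a major second, so the interval is minor.

minor second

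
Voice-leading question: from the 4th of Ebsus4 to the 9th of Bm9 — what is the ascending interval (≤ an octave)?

The 4th of Ebsus4 is Ab; the 9th of Bm9 is C#.
Ab up to C# is 5 semitones, a half step wider than a major third, so the interval is augmented.

augmented 3rd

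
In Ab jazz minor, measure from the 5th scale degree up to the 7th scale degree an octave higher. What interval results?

The scale runs Ab Bb Cb Db Eb F G.
That puts Eb below G.
Eb up to G spans 10 letter names and 16 semitones — a major tenth.

major 10th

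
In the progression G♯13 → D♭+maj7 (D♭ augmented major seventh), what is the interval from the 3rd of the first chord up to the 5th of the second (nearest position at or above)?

G♯13 has B♯ as its 3rd, and D♭+maj7 (D♭ augmented major seventh) has A as its 5th.
7 letter names make it a seventh; at 9 semitones (a whole step narrower than major) the quality is diminished.

diminished seventh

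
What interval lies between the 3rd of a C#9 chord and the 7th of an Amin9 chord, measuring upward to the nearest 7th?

The 3rd of C#9 is E#; the 7th of Amin9 is G.
From E# to G: 2 semitones over a third = diminished.

diminished 3rd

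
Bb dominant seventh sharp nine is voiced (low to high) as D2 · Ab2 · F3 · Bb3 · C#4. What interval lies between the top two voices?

Those voices are Bb3 and C#4.
Bb up to C# is 3 semitones, a half step wider than a major second, so the interval is augmented.

A2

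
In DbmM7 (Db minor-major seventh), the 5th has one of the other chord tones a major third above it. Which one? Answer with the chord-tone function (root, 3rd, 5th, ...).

Spelling the chord: Db, Fb, Ab, C.
The 5th is Ab. A major third above Ab is C.
C is the chord's 7th.

7th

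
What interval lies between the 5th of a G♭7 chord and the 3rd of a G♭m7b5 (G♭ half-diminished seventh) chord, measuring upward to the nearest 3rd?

minor sixth

The 5th of G♭7 is D♭; the 3rd of G♭m7b5 (G♭ half-diminished seventh) is B𝄫.
6 letter names make it a sixth; at 8 semitones (a half step narrower than major) the quality is minor.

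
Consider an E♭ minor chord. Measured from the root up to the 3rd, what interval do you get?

Spelling the chord: E♭-G♭-B♭.
So we need the interval from E♭ up to G♭.
3 letter names make it a third; at 3 semitones (a half step narrower than major) the quality is minor.

minor 3rd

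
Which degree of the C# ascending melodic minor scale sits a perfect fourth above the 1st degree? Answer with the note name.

F#

The scale is C# D# E F# G# A# B#.
The 1st degree is C#; a perfect fourth above that is F# — scale degree 4.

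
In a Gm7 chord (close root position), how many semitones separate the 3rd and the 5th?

4

G-7 (G minor seventh): G, B♭, D, F.
B♭ to D is a major third: 4 semitones.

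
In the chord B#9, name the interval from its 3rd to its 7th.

diminished 5th

The chord tones of B#9 are B#-D##-F##-A#-C##.
3rd = D##; 7th = A#.
5 letter names make it a fifth; at 6 semitones (a half step narrower than perfect) the quality is diminished.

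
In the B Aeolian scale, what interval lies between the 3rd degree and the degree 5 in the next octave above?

Spelling the B Aeolian scale: B C# D E F# G A.
So we need the interval from D up to F#.
From D to F# is 16 semitones, exactly the major tenth.

major tenth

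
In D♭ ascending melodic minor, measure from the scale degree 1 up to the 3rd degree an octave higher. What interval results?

The scale runs D♭ E♭ F♭ G♭ A♭ B♭ C.
So we need the interval from D♭ up to F♭.
D♭ up to F♭ is 15 semitones, a half step narrower than a major tenth, so the interval is minor.

minor 10th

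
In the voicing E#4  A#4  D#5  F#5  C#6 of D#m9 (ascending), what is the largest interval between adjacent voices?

Adjacent intervals: E#4→A#4 = perfect fourth; A#4→D#5 = perfect fourth; D#5→F#5 = minor third; F#5→C#6 = perfect fifth.
The largest is F#5 to C#6, a perfect fifth (7 semitones).

perfect fifth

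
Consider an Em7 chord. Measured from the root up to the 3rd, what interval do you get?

E-7: E–G–B–D.
The root is E and the 3rd is G.
3 letter names make it a third; at 3 semitones (a half step narrower than major) the quality is minor.

minor third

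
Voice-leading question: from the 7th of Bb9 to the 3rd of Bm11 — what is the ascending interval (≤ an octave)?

Bb9 has Ab as its 7th, and Bm11 has D as its 3rd.
From Ab to D: 6 semitones over a fourth = augmented.

augmented fourth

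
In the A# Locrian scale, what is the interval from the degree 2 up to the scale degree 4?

Spelling the A# Locrian scale: A# B C# D# E F# G#.
Degree 2 = B; scale degree 4 = D#.
From B to D# is 4 semitones, exactly the major third.

major third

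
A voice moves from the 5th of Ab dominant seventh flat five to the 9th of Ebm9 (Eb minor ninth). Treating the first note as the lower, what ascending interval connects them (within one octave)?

Ab dominant seventh flat five has Ebb as its 5th, and Ebm9 (Eb minor ninth) has F as its 9th.
Ebb up to F is 3 semitones, a half step wider than a major second, so the interval is augmented.

augmented second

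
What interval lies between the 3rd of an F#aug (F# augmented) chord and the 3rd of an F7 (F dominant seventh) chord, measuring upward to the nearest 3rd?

The 3rd of F#aug (F# augmented) is A#; the 3rd of F7 (F dominant seventh) is A.
A# up to A is 11 semitones, a half step narrower than a perfect octave, so the interval is diminished.

diminished 8th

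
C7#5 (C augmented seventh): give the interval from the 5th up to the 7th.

d3

Caug7: C, E, G♯, B♭.
That puts G♯ below B♭.
G♯ up to B♭ is 2 semitones, a whole step narrower than a major third, so the interval is diminished.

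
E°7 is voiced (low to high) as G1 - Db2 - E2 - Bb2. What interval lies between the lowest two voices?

diminished 5th

Those voices are G1 and Db2.
From G to Db: 6 semitones over a fifth = diminished.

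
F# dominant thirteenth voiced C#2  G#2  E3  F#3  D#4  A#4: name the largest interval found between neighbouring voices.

Adjacent intervals: C#2→G#2 = perfect fifth; G#2→E3 = minor sixth; E3→F#3 = major second; F#3→D#4 = major sixth; D#4→A#4 = perfect fifth.
The largest is F#3 to D#4, a major sixth (9 semitones).

major 6th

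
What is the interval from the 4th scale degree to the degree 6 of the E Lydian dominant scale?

E lydian dominant: E F♯ G♯ A♯ B C♯ D.
So we need the interval from A♯ up to C♯.
From A♯ to C♯: 3 semitones over a third = minor.

minor 3rd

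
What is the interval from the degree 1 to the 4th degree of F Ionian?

perfect fourth

F major: F G A Bb C D E.
The degree 1 is F and the scale degree 4 is Bb.
From F to Bb is 5 semitones, exactly the perfect fourth.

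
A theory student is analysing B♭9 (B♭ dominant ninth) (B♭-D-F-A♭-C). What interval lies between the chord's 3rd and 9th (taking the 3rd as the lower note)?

The 3rd is D and the 9th is C.
7 letter names make it a seventh; at 10 semitones (a half step narrower than major) the quality is minor.

minor seventh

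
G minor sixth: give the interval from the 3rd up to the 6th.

augmented fourth

Gmin6 (G minor sixth): G, Bb, D, E.
So we need the interval from Bb up to E.
4 letter names make it a fourth; at 6 semitones (a half step wider than perfect) the quality is augmented.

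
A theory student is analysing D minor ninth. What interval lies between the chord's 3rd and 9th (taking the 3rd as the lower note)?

Dmin9 is spelled D F A C E.
3rd = F; 9th = E.
From F to E is 11 semitones, exactly the major seventh.

major seventh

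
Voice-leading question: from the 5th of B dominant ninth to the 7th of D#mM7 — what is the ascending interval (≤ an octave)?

A5

The 5th of B dominant ninth is F#; the 7th of D#mM7 is C##.
5 letter names make it a fifth; at 8 semitones (a half step wider than perfect) the quality is augmented.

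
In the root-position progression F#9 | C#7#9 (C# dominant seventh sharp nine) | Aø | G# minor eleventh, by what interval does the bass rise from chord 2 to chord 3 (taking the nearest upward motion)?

minor sixth

The roots are C# and A.
6 letter names make it a sixth; at 8 semitones (a half step narrower than major) the quality is minor.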